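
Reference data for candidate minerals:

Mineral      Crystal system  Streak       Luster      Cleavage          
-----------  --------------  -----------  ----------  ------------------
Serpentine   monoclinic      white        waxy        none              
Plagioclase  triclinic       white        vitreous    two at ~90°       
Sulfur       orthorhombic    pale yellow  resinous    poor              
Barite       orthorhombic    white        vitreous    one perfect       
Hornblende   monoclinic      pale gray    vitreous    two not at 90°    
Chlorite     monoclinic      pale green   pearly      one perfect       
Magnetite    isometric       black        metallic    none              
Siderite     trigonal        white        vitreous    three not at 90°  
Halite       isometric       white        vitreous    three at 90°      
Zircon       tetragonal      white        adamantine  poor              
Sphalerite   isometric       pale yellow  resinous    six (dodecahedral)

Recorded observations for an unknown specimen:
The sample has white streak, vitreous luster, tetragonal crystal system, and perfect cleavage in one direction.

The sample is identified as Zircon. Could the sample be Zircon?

White streak — consistent with Zircon (white streak).
Vitreous luster — Zircon has adamantine luster; inconsistent.
Tetragonal crystal system — consistent with Zircon (tetragonal system).
Perfect cleavage in one direction — Zircon has cleavage poor; inconsistent.
2 of the observed properties are inconsistent with Zircon.

Inconsistent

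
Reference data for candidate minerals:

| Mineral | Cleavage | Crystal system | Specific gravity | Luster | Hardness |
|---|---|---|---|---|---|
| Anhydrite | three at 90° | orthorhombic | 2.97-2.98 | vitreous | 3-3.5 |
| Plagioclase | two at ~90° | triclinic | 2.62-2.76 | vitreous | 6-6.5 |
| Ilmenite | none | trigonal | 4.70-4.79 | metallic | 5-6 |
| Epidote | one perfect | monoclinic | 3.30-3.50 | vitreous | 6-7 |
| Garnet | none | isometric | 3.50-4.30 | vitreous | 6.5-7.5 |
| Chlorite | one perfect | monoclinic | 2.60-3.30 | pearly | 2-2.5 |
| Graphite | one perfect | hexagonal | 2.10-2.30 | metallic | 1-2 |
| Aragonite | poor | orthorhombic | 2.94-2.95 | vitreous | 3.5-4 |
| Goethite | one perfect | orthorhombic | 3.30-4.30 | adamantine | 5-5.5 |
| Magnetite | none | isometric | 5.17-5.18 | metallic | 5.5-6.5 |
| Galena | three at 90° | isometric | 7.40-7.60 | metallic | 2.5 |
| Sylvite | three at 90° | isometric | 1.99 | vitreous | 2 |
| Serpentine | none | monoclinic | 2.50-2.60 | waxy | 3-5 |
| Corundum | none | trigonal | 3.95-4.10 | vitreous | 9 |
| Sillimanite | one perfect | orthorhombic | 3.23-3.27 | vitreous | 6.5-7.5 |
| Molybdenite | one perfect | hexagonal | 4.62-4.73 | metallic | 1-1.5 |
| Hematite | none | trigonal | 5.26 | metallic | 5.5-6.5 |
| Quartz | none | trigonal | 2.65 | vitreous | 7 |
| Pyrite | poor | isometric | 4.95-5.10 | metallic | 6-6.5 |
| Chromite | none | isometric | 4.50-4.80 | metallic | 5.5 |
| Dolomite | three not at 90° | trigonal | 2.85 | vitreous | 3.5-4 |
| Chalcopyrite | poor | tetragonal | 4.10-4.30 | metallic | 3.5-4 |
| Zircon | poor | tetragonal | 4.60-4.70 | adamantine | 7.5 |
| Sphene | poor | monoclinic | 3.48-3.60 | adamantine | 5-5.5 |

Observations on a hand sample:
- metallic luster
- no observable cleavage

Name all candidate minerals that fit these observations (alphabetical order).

Metallic luster: only Ilmenite, Graphite, Magnetite, Galena, Molybdenite, Hematite, Pyrite, Chromite, Chalcopyrite remain.
No observable cleavage: narrows the field to Ilmenite, Magnetite, Hematite, Chromite.
Consistent with every observation: Chromite, Hematite, Ilmenite, Magnetite.

Chromite, Hematite, Ilmenite, Magnetite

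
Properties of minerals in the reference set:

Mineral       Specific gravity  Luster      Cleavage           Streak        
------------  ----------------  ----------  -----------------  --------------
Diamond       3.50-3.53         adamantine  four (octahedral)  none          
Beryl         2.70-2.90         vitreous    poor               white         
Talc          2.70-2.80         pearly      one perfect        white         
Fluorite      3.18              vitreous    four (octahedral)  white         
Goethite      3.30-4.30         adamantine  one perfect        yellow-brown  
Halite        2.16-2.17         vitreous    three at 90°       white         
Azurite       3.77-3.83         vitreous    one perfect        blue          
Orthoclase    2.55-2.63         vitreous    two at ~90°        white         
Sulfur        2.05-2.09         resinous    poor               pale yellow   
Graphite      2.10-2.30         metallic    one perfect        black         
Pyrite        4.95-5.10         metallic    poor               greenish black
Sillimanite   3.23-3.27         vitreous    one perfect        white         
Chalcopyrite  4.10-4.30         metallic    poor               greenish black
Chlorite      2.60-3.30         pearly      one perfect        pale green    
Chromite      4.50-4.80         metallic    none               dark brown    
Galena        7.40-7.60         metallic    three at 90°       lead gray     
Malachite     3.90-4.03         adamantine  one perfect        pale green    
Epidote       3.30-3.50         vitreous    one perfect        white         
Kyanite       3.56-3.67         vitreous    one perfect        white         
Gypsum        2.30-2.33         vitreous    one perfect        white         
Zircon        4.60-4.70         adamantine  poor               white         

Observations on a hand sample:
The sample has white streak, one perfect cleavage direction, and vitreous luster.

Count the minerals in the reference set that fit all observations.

4

White streak — only Beryl, Talc, Fluorite, Halite, Orthoclase, Sillimanite, Epidote, Kyanite, Gypsum, Zircon remain.
One perfect cleavage direction rules out Beryl, Fluorite, Halite, Orthoclase, Zircon.
Vitreous luster is inconsistent with Talc.
Consistent with every observation: Epidote, Gypsum, Kyanite, Sillimanite.
That is 4 minerals.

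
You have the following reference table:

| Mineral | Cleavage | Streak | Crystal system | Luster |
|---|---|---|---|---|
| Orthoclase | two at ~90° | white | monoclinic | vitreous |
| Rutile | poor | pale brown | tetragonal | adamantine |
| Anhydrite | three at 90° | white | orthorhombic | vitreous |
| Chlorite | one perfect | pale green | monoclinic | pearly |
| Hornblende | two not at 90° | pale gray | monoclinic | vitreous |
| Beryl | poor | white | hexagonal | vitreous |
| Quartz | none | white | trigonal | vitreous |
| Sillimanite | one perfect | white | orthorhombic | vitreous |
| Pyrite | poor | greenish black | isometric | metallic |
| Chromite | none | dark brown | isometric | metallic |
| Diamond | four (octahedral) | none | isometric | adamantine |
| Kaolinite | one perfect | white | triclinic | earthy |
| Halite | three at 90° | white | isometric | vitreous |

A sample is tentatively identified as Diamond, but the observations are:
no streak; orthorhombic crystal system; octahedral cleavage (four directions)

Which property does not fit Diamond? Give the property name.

crystal system

No streak: Diamond has no streak — consistent.
Orthorhombic crystal system: Diamond has isometric system — outside the reference range.
Octahedral cleavage (four directions): Diamond has cleavage four (octahedral) — consistent.
Everything matches except the crystal system.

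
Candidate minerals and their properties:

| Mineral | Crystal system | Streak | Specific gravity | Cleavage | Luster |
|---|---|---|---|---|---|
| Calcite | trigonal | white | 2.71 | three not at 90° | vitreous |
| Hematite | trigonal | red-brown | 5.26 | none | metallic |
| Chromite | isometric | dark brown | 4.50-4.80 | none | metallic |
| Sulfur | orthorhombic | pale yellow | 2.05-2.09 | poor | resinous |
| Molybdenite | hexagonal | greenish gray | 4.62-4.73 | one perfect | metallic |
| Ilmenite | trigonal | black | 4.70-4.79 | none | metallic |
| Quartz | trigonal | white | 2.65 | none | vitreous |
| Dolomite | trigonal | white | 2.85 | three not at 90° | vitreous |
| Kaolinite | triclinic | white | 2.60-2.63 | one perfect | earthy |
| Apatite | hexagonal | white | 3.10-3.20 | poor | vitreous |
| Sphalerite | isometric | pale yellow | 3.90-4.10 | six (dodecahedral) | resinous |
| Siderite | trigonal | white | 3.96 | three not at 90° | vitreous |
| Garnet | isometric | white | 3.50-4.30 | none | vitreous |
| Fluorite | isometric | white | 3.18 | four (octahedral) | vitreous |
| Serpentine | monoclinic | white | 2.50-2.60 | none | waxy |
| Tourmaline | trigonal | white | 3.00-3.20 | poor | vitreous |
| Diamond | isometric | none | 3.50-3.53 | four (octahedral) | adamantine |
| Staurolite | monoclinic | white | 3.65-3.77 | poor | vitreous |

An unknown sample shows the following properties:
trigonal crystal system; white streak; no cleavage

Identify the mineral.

Quartz

Trigonal crystal system — narrows the field to Calcite, Hematite, Ilmenite, Quartz, Dolomite, Siderite, Tourmaline.
White streak rules out Hematite, Ilmenite.
No cleavage — Quartz remains.
Only Quartz satisfies all observations.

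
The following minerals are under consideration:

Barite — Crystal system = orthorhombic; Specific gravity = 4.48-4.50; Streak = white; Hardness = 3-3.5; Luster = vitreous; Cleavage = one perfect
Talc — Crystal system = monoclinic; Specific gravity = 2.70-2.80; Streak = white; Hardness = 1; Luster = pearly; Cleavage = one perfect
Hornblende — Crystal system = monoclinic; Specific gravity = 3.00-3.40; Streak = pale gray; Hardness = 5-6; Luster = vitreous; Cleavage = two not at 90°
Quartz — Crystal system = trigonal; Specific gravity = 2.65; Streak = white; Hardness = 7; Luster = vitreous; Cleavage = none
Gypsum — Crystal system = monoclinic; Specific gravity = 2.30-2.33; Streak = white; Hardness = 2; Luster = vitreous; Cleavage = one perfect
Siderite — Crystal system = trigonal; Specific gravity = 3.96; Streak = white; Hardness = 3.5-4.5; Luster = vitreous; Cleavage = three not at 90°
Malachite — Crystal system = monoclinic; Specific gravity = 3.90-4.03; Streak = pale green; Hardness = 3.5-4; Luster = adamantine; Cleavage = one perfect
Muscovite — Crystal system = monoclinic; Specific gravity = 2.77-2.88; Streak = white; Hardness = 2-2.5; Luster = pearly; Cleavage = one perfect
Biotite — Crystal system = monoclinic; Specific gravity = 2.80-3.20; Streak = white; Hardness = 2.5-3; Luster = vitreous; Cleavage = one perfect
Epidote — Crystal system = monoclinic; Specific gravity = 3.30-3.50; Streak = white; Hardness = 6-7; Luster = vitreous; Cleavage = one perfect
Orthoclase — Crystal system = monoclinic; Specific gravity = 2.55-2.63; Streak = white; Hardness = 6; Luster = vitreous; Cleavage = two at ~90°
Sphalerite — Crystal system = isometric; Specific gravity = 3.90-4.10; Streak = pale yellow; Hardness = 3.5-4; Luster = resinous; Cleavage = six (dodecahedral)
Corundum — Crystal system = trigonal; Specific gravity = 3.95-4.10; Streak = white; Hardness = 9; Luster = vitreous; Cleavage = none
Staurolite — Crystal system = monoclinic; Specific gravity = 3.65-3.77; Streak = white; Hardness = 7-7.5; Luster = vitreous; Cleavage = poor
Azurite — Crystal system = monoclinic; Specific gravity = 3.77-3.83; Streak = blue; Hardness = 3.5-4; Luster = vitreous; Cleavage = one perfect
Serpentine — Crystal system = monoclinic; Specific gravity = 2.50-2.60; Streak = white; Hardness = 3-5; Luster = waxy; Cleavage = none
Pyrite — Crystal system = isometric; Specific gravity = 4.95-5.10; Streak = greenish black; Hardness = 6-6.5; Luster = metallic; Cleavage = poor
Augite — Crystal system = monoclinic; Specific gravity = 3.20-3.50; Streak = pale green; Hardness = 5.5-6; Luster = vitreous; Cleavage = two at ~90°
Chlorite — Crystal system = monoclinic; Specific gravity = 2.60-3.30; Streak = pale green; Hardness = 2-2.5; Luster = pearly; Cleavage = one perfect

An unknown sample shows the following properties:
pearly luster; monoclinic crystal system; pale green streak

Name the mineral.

Pearly luster — only Talc, Muscovite, Chlorite remain.
Monoclinic crystal system — all remaining candidates fit.
Pale green streak — leaves Chlorite.
The only mineral consistent with every observation is Chlorite.

Chlorite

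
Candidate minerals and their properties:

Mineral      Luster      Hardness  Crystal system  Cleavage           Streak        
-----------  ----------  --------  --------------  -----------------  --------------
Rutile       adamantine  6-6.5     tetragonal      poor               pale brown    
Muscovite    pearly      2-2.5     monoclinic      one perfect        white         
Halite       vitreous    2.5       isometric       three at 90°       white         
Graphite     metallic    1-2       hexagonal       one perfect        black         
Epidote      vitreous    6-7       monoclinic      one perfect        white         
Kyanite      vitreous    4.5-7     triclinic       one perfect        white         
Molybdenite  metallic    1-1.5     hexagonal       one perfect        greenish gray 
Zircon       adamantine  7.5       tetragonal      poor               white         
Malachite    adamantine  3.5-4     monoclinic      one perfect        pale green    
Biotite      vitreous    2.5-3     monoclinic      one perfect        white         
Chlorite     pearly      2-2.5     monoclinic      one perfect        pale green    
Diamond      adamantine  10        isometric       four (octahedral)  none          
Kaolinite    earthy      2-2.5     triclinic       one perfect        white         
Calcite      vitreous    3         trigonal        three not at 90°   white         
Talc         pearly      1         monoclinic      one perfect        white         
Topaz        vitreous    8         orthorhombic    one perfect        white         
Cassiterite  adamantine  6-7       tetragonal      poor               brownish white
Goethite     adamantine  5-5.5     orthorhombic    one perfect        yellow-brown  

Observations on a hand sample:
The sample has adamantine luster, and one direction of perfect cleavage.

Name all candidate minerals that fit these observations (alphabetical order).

Goethite, Malachite

Adamantine luster: Rutile, Zircon, Malachite, Diamond, Cassiterite, Goethite remain.
One direction of perfect cleavage: leaves Malachite, Goethite.
Remaining candidates: Goethite, Malachite.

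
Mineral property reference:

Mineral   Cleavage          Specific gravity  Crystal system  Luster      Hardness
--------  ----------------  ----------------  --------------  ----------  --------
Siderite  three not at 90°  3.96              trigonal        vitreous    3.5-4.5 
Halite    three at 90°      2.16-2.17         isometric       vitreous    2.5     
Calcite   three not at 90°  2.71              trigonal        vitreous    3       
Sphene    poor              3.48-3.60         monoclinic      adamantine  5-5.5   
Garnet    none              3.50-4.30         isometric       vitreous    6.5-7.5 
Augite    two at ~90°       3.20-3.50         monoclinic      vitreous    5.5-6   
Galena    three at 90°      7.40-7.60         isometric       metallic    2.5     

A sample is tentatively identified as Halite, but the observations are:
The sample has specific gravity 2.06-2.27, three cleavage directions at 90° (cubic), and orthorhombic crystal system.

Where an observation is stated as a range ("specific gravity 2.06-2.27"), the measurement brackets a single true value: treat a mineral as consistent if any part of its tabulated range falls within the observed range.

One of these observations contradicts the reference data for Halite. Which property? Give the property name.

Specific gravity 2.06-2.27: Halite has SG 2.16-2.17 — within range.
Three cleavage directions at 90° (cubic): Halite has cleavage three at 90° — within range.
Orthorhombic crystal system: Halite has isometric system — does not match.
Only the crystal system is inconsistent.

crystal system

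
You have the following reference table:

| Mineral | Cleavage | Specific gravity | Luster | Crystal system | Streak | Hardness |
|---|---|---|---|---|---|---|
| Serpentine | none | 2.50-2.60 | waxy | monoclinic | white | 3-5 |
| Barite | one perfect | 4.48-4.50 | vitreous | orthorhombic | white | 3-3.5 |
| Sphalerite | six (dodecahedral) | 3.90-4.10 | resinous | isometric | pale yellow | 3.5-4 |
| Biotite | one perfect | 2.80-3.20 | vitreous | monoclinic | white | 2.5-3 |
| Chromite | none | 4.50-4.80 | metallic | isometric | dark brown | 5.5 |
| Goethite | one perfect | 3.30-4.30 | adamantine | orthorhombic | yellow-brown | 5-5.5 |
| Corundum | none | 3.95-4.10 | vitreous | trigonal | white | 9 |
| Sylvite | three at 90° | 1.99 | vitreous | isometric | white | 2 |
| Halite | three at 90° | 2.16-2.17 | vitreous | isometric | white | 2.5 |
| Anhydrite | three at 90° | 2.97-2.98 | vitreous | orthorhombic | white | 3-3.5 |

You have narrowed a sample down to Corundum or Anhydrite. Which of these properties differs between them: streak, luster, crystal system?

Streak: both white — identical.
Luster: both vitreous — identical.
Crystal system: Corundum trigonal, Anhydrite orthorhombic — different.
Of the listed properties, crystal system is the one that separates them.

crystal system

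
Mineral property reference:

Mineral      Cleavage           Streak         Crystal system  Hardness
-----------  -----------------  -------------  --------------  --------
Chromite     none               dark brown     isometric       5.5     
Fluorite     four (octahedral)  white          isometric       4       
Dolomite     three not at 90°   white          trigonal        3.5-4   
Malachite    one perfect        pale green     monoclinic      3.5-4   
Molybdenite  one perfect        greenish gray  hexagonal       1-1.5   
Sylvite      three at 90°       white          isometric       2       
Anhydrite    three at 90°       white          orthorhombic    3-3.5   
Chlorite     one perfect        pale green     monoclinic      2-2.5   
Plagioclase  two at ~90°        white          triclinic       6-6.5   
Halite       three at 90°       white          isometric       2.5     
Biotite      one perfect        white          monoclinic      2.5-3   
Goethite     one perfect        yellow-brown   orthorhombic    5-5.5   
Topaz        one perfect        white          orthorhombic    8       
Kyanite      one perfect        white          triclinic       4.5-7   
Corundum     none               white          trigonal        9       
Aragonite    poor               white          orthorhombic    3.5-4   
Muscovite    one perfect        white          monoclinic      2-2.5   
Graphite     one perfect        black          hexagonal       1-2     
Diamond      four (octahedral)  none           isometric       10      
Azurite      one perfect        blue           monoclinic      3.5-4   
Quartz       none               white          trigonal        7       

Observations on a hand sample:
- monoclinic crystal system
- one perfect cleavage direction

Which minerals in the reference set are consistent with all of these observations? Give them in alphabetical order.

Monoclinic crystal system — leaves Malachite, Chlorite, Biotite, Muscovite, Azurite.
One perfect cleavage direction — all remaining candidates fit.
Remaining candidates: Azurite, Biotite, Chlorite, Malachite, Muscovite.

Azurite, Biotite, Chlorite, Malachite, Muscovite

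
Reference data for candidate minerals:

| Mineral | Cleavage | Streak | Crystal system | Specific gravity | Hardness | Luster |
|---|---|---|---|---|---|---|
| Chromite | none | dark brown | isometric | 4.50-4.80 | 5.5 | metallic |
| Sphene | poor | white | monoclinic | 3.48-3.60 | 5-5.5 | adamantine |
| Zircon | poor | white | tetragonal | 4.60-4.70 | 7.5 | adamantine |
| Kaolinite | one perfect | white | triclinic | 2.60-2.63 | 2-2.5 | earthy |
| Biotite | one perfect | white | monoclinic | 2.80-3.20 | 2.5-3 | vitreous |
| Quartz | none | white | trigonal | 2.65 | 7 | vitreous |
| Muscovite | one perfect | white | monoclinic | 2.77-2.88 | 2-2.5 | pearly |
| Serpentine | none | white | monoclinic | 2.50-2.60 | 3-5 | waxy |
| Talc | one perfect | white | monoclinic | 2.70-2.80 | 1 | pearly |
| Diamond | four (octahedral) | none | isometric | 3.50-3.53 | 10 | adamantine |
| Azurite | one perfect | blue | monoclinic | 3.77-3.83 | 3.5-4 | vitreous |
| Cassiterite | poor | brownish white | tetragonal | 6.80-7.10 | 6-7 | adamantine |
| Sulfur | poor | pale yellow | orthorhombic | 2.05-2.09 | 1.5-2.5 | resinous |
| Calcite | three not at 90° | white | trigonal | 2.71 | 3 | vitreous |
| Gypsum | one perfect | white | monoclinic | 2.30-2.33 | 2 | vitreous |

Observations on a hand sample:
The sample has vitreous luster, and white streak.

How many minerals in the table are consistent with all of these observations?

4

Vitreous luster: narrows the field to Biotite, Quartz, Azurite, Calcite, Gypsum.
White streak is inconsistent with Azurite.
Consistent with every observation: Biotite, Calcite, Gypsum, Quartz.
That is 4 minerals.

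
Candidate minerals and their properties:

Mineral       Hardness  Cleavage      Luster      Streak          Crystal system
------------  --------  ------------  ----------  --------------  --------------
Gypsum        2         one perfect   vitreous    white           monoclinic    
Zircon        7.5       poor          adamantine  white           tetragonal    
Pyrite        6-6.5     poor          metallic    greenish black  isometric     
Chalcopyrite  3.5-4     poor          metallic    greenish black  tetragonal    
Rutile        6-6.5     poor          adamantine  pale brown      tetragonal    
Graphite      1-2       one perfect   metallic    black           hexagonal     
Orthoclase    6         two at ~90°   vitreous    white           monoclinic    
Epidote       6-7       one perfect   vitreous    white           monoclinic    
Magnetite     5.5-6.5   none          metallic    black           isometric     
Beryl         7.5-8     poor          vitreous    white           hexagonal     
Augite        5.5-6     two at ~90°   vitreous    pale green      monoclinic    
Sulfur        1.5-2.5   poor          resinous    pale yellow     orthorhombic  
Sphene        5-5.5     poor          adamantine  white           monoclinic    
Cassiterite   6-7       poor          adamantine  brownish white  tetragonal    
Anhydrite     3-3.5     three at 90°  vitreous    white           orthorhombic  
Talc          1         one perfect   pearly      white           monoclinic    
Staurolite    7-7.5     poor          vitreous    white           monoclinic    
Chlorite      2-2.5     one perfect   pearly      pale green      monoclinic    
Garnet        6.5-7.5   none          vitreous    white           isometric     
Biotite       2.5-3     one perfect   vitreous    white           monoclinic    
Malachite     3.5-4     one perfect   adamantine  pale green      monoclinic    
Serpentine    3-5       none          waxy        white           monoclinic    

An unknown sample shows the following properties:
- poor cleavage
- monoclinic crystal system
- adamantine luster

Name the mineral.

Sphene

Poor cleavage: Zircon, Pyrite, Chalcopyrite, Rutile, Beryl, Sulfur, Sphene, Cassiterite, Staurolite remain.
Monoclinic crystal system: Sphene, Staurolite remain.
Adamantine luster eliminates Staurolite.
The only mineral consistent with every observation is Sphene.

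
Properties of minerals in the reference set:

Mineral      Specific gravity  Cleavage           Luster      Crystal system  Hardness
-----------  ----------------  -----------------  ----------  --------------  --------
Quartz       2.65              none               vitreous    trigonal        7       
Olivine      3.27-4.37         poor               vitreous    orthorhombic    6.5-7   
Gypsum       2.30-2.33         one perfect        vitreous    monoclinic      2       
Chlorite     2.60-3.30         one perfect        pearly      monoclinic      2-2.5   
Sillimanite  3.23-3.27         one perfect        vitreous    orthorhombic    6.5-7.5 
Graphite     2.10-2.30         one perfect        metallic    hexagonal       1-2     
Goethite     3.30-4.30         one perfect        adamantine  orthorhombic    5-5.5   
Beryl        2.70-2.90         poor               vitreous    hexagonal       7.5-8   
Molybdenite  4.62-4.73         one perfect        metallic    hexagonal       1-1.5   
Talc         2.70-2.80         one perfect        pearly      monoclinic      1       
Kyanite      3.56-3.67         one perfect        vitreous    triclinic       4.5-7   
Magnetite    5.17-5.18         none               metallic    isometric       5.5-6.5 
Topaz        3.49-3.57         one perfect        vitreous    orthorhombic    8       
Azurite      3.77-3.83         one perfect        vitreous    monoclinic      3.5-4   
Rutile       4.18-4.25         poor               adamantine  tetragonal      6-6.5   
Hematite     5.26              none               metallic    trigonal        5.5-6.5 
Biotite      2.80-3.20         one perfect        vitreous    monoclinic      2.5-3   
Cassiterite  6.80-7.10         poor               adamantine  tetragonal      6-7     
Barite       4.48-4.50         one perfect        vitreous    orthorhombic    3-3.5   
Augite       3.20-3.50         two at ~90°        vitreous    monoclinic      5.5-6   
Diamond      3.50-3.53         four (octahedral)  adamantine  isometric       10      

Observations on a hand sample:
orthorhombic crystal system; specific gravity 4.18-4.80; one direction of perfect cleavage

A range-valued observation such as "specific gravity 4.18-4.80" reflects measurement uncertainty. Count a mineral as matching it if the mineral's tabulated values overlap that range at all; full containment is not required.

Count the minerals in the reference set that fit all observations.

2

Orthorhombic crystal system: narrows the field to Olivine, Sillimanite, Goethite, Topaz, Barite.
Specific gravity 4.18-4.80 rules out Sillimanite, Topaz.
One direction of perfect cleavage is inconsistent with Olivine.
Consistent with every observation: Barite, Goethite.
That is 2 minerals.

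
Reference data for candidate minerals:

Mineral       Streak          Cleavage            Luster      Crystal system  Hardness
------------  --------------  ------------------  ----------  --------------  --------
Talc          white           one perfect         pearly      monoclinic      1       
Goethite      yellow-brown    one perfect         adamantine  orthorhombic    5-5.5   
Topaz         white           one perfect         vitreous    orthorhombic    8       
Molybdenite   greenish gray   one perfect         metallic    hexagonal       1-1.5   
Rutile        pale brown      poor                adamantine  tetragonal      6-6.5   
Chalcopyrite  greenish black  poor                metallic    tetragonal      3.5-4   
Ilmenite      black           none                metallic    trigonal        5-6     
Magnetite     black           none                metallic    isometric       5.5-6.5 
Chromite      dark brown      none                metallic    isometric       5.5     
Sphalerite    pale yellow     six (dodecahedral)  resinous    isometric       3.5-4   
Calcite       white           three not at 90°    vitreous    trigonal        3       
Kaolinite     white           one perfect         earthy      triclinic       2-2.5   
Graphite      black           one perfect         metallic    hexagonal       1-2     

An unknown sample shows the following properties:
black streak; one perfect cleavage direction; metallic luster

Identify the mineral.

Black streak: Ilmenite, Magnetite, Graphite remain.
One perfect cleavage direction: Graphite remains.
Metallic luster: consistent with all remaining minerals.
The only mineral consistent with every observation is Graphite.

Graphite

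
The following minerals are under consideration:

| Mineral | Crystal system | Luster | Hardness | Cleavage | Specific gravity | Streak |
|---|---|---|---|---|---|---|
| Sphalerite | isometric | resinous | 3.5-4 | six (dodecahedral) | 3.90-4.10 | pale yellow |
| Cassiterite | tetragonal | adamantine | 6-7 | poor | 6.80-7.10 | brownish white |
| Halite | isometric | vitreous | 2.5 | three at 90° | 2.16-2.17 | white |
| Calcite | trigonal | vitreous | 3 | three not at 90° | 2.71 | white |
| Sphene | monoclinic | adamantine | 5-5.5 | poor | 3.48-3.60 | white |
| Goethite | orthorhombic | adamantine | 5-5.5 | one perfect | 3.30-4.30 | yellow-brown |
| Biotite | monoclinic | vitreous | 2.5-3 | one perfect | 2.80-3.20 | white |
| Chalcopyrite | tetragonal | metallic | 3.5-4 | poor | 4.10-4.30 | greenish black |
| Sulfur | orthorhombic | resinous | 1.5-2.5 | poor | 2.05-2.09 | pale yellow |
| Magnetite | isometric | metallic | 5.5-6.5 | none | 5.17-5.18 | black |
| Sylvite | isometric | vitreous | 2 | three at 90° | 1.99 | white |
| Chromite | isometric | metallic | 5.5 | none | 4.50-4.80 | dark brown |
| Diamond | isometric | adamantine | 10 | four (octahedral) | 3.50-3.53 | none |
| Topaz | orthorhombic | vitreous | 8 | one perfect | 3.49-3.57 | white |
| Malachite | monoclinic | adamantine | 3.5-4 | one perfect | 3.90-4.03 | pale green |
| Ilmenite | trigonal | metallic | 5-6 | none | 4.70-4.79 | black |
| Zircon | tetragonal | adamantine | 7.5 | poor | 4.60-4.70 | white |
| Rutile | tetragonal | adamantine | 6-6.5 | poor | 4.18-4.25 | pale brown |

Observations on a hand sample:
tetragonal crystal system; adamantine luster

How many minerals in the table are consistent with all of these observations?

Tetragonal crystal system — Cassiterite, Chalcopyrite, Zircon, Rutile remain.
Adamantine luster excludes Chalcopyrite.
Consistent with every observation: Cassiterite, Rutile, Zircon.
That is 3 minerals.

3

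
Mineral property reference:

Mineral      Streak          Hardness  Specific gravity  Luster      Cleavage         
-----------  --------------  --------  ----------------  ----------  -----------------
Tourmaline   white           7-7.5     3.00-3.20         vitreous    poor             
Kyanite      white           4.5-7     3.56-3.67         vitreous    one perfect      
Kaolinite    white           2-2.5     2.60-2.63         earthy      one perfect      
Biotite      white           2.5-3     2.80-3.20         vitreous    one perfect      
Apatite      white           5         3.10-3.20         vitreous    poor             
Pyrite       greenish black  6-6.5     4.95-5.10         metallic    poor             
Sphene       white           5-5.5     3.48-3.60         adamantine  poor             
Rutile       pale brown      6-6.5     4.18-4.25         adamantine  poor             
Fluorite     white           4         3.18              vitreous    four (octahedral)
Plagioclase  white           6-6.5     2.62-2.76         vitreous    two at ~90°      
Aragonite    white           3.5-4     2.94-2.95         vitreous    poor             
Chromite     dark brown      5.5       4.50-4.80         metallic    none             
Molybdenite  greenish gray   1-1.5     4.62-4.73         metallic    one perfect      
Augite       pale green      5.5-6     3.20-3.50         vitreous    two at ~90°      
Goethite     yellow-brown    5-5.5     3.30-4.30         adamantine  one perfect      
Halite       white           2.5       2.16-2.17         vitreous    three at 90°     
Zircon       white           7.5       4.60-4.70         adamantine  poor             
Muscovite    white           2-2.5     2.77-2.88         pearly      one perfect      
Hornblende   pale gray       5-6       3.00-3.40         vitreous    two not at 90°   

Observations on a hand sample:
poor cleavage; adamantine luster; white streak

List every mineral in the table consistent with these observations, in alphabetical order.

Sphene, Zircon

Poor cleavage: leaves Tourmaline, Apatite, Pyrite, Sphene, Rutile, Aragonite, Zircon.
Adamantine luster: leaves Sphene, Rutile, Zircon.
White streak rules out Rutile.
Remaining candidates: Sphene, Zircon.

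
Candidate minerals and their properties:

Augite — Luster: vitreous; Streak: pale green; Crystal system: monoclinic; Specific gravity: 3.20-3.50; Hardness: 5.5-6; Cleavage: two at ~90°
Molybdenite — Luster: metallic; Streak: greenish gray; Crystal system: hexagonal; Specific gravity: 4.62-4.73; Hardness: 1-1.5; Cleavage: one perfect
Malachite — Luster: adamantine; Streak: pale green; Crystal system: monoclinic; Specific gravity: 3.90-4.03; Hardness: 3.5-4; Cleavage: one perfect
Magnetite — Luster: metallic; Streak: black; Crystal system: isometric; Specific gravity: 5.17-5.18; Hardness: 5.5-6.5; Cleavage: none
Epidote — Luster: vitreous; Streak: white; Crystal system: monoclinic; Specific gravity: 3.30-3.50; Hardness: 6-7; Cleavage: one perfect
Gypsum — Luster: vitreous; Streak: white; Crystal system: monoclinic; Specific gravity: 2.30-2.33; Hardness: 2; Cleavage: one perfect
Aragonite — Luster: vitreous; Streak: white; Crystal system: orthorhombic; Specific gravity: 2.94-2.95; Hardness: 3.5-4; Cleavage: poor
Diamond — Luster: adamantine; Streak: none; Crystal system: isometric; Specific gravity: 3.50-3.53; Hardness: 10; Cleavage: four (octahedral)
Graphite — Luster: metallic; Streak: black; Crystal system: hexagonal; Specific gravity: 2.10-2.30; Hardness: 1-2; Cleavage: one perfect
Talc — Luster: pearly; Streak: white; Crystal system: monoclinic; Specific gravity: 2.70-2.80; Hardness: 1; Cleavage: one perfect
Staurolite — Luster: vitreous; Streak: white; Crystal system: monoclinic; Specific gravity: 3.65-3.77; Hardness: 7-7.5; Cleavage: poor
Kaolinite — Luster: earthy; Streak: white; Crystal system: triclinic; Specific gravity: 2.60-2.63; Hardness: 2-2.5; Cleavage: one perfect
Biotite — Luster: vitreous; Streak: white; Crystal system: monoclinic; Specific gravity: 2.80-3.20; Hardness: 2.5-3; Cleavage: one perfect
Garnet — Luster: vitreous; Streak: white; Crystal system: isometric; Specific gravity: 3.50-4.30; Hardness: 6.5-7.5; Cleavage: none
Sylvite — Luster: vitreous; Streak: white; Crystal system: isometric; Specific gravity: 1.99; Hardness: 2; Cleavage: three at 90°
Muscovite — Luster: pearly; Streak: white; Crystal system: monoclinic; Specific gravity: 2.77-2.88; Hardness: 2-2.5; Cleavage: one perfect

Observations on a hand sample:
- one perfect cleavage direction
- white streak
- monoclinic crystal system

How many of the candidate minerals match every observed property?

One perfect cleavage direction: Molybdenite, Malachite, Epidote, Gypsum, Graphite, Talc, Kaolinite, Biotite, Muscovite remain.
White streak eliminates Molybdenite, Malachite, Graphite.
Monoclinic crystal system is inconsistent with Kaolinite.
The minerals that satisfy all observations are Biotite, Epidote, Gypsum, Muscovite, Talc.
That is 5 minerals.

5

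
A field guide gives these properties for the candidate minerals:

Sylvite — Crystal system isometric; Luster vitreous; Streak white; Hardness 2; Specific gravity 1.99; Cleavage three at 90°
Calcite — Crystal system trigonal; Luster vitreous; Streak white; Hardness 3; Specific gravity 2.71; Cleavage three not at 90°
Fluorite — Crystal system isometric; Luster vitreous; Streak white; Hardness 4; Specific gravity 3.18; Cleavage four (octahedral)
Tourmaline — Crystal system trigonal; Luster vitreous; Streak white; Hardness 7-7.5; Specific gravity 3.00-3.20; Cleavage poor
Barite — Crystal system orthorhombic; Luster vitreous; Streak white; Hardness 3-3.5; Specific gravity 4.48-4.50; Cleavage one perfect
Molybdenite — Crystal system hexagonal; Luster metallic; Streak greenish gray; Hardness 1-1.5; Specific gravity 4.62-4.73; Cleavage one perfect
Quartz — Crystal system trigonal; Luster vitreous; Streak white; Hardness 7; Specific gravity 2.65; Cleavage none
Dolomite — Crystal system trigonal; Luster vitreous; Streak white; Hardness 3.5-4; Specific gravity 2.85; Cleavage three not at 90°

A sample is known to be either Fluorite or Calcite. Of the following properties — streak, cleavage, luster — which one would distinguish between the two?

Streak: both white — same for both.
Cleavage: Fluorite four (octahedral), Calcite three not at 90° — different.
Luster: both vitreous — same for both.
Only cleavage differs between Fluorite and Calcite among the listed tests.

cleavage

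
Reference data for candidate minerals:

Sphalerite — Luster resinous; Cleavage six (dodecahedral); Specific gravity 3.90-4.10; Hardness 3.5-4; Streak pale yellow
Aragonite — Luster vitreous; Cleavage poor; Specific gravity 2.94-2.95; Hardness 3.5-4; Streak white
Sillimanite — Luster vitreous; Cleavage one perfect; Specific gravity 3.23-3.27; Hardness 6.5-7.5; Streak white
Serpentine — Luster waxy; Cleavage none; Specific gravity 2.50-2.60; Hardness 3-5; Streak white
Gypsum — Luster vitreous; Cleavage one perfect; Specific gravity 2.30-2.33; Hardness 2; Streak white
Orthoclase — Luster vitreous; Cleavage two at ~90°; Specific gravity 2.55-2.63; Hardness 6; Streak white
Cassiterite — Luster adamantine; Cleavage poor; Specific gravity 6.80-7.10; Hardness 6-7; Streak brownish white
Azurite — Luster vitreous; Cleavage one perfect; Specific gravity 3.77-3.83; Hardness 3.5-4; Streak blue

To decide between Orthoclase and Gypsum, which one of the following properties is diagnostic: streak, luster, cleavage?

Streak: both white — shared.
Luster: both vitreous — shared.
Cleavage: Orthoclase two at ~90°, Gypsum one perfect — these differ.
Of the listed properties, cleavage is the one that separates them.

cleavage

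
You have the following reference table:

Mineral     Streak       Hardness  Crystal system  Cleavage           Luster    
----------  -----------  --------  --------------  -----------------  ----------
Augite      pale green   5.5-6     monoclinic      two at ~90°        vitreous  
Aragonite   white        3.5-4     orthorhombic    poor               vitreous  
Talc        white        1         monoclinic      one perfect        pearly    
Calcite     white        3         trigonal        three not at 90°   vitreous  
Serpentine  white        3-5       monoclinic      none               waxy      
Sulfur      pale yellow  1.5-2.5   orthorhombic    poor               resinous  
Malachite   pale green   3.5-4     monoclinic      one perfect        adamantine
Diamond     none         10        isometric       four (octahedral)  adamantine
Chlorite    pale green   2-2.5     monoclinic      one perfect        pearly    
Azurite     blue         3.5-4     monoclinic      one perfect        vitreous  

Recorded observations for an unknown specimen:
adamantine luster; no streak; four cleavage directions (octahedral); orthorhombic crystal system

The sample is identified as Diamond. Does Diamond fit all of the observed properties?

Adamantine luster — fits Diamond (adamantine luster).
No streak — fits Diamond (no streak).
Four cleavage directions (octahedral) — fits Diamond (cleavage four (octahedral)).
Orthorhombic crystal system — Diamond has isometric system; inconsistent.
Diamond is excluded by the crystal system.

Inconsistent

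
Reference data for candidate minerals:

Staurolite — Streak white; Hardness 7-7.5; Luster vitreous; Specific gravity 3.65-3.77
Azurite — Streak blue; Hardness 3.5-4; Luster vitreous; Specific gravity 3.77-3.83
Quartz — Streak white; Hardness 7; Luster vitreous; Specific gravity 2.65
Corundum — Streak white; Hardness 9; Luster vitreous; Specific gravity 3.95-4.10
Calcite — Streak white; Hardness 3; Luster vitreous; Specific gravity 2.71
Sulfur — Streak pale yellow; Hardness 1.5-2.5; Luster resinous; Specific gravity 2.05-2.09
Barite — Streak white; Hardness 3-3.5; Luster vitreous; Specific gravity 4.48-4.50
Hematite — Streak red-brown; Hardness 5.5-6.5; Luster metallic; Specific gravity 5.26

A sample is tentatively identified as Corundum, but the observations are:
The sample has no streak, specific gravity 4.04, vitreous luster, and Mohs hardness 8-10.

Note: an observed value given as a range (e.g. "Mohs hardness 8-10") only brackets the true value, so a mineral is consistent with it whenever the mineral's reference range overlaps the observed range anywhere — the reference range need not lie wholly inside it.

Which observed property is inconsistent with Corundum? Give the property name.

No streak: Corundum has white streak — inconsistent.
Specific gravity 4.04: Corundum has SG 3.95-4.10 — within range.
Vitreous luster: Corundum has vitreous luster — within range.
Mohs hardness 8-10: Corundum has hardness 9 — within range.
The streak is the one property that does not fit.

streak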